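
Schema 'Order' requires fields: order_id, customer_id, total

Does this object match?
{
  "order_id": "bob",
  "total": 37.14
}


Checking required fields...
Missing: customer_id
Invalid - missing required field 'customer_id'


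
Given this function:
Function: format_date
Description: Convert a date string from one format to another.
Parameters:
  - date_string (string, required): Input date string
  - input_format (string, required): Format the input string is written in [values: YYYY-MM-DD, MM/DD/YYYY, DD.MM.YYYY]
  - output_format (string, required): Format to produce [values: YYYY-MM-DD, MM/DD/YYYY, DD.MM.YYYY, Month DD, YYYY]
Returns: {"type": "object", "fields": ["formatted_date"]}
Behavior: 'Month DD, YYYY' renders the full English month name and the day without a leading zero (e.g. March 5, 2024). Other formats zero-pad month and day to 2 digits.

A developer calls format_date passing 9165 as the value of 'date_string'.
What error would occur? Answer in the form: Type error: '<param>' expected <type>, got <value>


Spec: 'date_string' is declared as string; 9165 is an integer.
Type error: 'date_string' expected string, got 9165


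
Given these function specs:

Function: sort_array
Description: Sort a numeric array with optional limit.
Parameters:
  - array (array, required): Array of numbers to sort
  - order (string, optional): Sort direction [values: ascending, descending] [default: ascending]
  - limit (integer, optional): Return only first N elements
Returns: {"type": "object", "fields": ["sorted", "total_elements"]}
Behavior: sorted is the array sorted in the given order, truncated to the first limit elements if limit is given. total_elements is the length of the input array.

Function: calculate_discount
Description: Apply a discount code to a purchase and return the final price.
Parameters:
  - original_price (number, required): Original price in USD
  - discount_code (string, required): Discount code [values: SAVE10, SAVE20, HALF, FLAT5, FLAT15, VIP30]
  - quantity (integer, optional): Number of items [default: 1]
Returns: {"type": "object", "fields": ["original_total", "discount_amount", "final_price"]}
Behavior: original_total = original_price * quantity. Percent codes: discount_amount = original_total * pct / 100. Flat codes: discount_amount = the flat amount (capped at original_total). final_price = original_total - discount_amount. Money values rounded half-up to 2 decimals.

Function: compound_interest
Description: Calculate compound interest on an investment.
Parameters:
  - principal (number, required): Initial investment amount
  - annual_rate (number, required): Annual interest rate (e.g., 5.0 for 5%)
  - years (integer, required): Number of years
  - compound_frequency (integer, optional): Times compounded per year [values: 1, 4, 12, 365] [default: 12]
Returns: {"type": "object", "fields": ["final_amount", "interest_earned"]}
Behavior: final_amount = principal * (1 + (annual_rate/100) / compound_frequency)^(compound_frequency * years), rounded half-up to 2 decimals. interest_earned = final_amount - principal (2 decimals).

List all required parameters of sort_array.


Parameters of sort_array and their required/optional flag:
  array: required
  order: optional
  limit: optional
array


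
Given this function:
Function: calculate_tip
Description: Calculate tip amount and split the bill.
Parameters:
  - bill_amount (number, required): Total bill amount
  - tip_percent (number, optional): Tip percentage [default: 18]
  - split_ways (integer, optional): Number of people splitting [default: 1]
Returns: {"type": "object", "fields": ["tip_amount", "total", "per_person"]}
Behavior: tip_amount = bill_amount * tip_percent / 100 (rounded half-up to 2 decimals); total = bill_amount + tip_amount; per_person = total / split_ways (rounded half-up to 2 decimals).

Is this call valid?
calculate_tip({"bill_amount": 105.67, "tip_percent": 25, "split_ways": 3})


Checking all required parameters present and types match... All valid.
Valid


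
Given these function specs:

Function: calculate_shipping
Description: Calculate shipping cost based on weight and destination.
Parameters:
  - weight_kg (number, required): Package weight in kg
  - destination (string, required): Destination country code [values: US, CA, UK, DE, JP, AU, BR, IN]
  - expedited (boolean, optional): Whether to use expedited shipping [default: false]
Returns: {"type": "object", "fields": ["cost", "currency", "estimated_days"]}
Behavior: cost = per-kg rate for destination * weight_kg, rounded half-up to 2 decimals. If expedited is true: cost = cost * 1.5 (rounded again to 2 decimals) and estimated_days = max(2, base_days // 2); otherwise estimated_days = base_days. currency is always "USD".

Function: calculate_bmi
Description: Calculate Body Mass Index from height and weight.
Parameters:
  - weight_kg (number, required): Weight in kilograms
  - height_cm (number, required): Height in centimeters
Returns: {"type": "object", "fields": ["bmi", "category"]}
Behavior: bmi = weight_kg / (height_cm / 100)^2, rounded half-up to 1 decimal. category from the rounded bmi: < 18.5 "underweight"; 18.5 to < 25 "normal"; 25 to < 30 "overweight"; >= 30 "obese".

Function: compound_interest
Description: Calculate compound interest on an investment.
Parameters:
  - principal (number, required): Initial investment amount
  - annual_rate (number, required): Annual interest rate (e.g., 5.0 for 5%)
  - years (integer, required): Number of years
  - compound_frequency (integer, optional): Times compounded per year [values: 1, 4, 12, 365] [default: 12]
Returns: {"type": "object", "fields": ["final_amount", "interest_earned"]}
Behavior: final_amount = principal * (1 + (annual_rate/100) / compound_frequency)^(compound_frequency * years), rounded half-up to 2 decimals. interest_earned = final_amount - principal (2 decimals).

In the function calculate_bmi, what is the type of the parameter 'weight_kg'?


The calculate_bmi spec declares:
  - weight_kg (number, required): Weight in kilograms
Type:
number


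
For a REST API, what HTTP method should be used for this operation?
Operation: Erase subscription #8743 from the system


GET = read, POST = create, PUT = update/replace, DELETE = remove
This operation is a removal.
DELETE


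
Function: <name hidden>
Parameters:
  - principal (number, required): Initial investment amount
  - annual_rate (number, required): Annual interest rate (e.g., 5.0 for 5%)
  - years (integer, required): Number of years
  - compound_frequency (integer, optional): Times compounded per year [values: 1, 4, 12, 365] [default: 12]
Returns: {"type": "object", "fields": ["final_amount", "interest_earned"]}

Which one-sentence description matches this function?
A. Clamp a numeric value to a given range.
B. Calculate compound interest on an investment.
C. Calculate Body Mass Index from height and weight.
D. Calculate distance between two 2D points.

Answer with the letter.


Parameters principal, annual_rate, years, compound_frequency and return ["final_amount", "interest_earned"] fit: Calculate compound interest on an investment.
B


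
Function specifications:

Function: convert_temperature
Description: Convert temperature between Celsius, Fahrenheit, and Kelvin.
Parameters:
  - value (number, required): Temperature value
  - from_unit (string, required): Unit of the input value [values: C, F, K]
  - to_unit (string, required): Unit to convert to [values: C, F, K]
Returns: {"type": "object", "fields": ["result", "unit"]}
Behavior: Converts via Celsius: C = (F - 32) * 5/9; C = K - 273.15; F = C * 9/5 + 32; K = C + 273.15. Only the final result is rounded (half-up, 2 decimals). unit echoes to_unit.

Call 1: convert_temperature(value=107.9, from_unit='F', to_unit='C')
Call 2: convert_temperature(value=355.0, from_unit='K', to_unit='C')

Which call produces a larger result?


Call 1:
  To C: (107.9 - 32) * 5/9 = 42.166667
  Target is C: 42.166667
  Round to 2 decimals: 42.17
  -> 42.17 C
Call 2:
  To C: 355 - 273.15 = 81.85
  Target is C: 81.85
  Round to 2 decimals: 81.85
  -> 81.85 C
Call 2 (81.85 C)


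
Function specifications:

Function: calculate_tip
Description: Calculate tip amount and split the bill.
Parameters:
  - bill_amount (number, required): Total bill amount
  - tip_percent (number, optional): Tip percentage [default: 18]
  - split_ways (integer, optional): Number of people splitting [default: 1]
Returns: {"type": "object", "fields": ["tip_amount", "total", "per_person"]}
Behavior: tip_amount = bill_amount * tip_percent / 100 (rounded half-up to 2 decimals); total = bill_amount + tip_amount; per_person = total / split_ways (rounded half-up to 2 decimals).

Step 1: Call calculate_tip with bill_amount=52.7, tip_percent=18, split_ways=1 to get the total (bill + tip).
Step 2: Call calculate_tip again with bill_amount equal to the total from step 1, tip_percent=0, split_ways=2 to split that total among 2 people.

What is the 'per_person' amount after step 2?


Step 1: calculate_tip(bill_amount=52.7, tip_percent=18, split_ways=1)
  tip_amount = 52.7 * 18/100 = 9.486 -> 9.49
  total = 52.7 + 9.49 = 62.19
  per_person = 62.19 / 1 = 62.19 -> 62.19
  -> total = 62.19
Step 2: calculate_tip(bill_amount=62.19, tip_percent=0, split_ways=2)
  tip_amount = 62.19 * 0/100 = 0 -> 0.00
  total = 62.19 + 0.00 = 62.19
  per_person = 62.19 / 2 = 31.095 -> 31.10
  -> per_person = 31.10
$31.10


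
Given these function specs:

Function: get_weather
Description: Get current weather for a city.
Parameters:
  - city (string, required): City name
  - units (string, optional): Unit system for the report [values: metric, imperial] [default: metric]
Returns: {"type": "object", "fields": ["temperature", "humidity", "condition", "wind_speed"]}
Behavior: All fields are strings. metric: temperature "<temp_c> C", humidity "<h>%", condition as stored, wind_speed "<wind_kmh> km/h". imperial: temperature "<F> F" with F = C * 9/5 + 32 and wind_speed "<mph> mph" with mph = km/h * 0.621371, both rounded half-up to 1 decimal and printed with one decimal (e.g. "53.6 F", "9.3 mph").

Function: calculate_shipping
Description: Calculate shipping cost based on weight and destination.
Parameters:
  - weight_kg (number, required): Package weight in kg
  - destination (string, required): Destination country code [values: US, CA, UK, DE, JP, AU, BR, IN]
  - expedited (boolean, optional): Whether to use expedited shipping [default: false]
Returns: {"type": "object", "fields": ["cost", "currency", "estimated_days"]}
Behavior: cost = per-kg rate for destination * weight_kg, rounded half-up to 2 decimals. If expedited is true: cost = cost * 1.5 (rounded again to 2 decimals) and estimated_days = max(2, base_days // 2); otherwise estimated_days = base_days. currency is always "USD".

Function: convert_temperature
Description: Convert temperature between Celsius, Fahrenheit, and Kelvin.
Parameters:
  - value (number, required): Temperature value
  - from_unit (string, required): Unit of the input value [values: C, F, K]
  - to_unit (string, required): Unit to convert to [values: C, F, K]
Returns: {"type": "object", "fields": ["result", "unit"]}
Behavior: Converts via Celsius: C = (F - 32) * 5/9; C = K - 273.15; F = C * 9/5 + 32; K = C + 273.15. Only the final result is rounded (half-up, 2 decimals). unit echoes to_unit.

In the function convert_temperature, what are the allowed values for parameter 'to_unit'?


The convert_temperature spec declares:
  - to_unit (string, required): Unit to convert to [values: C, F, K]
Allowed values:
C, F, K


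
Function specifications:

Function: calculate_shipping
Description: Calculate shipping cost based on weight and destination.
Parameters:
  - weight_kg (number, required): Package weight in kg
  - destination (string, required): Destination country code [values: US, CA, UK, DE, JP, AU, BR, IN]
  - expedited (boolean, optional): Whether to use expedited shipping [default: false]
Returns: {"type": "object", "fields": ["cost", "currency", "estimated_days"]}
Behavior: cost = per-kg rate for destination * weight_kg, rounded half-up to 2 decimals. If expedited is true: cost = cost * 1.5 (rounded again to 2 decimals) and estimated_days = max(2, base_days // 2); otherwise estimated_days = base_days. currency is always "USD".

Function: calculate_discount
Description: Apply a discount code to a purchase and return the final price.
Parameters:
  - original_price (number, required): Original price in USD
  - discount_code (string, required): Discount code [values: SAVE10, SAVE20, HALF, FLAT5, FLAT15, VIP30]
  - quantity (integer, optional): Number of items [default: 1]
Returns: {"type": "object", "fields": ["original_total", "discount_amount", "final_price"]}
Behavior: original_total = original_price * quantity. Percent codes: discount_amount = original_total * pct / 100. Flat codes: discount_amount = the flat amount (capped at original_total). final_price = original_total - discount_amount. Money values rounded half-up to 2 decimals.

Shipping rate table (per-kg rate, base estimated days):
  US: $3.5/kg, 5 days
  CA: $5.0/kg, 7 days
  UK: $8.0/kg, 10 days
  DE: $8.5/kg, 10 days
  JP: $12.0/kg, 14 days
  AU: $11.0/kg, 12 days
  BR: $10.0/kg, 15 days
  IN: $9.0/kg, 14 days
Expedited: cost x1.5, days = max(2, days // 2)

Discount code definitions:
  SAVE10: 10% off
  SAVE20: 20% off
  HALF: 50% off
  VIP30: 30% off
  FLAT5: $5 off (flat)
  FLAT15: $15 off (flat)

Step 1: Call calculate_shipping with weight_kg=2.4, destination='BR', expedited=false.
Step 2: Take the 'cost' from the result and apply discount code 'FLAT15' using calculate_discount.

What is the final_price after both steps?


Step 1: calculate_shipping(weight_kg=2.4, destination=BR, expedited=false)
  Rate for BR: $10.0/kg, base 15 days
  cost = 10.0 * 2.4 = 24 -> 24.00
  expedited not set/false: estimated_days = 15
  -> cost = 24.00 USD
Step 2: calculate_discount(original_price=24.0, discount_code=FLAT15, quantity=1)
  original_total = 24.0 * 1 = 24.00
  FLAT15 = $15 flat: discount_amount = min(15.00, 24.00) = 15.00
  final_price = 24.00 - 15.00 = 9.00
  -> final_price = 9.00
$9.00


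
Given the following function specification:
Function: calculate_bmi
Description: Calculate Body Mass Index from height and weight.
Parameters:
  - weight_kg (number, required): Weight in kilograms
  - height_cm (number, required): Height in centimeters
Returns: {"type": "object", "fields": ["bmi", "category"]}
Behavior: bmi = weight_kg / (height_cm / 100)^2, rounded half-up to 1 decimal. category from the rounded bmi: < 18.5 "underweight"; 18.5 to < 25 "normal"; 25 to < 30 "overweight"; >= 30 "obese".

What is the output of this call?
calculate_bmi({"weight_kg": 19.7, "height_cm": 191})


height_m = 191 / 100 = 1.91
bmi = 19.7 / 1.91^2 = 19.7 / 3.6481 = 5.400071 -> 5.4
5.4 < 18.5 -> underweight
Output:
{"bmi": 5.4, "category": "underweight"}


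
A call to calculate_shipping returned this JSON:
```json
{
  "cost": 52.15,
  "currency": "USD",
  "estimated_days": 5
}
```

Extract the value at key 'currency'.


USD


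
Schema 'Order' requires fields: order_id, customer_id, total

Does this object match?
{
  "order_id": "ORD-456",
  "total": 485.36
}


Checking required fields...
Missing: customer_id
Invalid - missing required field 'customer_id'


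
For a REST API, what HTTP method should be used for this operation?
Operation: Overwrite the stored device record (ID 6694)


GET = read, POST = create, PUT = update/replace, DELETE = remove
This operation is an update/replace.
PUT


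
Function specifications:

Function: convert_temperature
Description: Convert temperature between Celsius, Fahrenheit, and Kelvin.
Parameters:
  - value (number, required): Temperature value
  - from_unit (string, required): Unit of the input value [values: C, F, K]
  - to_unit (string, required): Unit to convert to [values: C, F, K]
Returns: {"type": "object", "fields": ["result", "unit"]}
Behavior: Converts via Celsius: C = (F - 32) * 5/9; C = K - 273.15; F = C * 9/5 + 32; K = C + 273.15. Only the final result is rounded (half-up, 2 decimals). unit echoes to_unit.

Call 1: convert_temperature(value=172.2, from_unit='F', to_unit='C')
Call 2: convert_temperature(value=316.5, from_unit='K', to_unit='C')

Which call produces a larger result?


Call 1:
  To C: (172.2 - 32) * 5/9 = 77.888889
  Target is C: 77.888889
  Round to 2 decimals: 77.89
  -> 77.89 C
Call 2:
  To C: 316.5 - 273.15 = 43.35
  Target is C: 43.35
  Round to 2 decimals: 43.35
  -> 43.35 C
Call 1 (77.89 C)


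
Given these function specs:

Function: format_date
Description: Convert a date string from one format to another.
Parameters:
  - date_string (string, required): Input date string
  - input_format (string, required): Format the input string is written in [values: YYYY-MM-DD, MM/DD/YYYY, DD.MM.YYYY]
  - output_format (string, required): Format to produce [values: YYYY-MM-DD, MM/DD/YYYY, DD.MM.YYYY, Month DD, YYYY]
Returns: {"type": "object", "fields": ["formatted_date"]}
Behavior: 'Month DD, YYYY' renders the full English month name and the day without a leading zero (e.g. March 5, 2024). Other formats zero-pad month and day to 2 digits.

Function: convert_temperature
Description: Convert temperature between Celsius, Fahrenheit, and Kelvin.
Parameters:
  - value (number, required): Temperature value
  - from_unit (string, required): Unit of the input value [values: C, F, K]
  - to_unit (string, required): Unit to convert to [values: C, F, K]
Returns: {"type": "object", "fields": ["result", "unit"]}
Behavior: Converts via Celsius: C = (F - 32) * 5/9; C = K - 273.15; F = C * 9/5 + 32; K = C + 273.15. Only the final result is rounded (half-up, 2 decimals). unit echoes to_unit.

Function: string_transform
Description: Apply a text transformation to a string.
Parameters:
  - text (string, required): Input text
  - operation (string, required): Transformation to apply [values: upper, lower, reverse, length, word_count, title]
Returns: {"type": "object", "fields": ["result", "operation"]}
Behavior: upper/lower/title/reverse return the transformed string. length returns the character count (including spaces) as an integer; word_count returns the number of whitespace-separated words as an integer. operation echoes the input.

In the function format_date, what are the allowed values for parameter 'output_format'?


The format_date spec declares:
  - output_format (string, required): Format to produce [values: YYYY-MM-DD, MM/DD/YYYY, DD.MM.YYYY, Month DD, YYYY]
Allowed values:
YYYY-MM-DD, MM/DD/YYYY, DD.MM.YYYY, Month DD, YYYY


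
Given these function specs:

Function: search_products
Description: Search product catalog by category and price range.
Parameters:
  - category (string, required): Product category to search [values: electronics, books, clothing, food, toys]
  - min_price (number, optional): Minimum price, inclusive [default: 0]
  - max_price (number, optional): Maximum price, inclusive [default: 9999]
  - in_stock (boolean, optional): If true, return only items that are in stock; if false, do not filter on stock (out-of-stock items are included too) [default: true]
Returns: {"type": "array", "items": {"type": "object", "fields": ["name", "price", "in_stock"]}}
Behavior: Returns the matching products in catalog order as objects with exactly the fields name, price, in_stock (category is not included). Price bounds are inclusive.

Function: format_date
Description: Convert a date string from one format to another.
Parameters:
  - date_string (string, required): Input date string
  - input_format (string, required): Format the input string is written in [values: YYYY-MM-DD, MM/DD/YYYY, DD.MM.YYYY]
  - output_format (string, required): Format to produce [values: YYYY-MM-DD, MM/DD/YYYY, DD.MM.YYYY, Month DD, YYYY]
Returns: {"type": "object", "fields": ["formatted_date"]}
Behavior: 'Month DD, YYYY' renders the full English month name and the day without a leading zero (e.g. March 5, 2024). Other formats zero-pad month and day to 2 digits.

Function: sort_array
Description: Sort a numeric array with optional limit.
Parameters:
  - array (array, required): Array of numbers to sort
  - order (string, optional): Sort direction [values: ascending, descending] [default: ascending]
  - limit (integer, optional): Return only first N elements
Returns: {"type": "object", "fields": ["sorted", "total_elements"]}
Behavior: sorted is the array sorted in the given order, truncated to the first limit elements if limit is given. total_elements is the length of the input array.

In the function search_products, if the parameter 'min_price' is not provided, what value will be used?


The search_products spec declares:
  - min_price (number, optional): Minimum price, inclusive [default: 0]
Default:
0


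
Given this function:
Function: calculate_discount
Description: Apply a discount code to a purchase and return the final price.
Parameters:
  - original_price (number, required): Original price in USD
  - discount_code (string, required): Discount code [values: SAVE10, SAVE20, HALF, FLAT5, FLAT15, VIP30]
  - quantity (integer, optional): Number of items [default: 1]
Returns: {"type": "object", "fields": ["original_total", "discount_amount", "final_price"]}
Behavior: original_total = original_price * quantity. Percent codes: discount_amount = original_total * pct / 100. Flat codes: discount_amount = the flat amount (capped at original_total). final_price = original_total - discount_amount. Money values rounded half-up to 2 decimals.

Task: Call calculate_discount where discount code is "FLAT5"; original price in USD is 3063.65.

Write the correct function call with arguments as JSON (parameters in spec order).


Mapping each described value to its parameter name:
  'Discount code' -> discount_code = "FLAT5"
  'Original price in USD' -> original_price = 3063.65
calculate_discount({"original_price": 3063.65, "discount_code": "FLAT5"})


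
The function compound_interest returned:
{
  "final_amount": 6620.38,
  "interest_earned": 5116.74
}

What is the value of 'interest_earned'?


5116.74


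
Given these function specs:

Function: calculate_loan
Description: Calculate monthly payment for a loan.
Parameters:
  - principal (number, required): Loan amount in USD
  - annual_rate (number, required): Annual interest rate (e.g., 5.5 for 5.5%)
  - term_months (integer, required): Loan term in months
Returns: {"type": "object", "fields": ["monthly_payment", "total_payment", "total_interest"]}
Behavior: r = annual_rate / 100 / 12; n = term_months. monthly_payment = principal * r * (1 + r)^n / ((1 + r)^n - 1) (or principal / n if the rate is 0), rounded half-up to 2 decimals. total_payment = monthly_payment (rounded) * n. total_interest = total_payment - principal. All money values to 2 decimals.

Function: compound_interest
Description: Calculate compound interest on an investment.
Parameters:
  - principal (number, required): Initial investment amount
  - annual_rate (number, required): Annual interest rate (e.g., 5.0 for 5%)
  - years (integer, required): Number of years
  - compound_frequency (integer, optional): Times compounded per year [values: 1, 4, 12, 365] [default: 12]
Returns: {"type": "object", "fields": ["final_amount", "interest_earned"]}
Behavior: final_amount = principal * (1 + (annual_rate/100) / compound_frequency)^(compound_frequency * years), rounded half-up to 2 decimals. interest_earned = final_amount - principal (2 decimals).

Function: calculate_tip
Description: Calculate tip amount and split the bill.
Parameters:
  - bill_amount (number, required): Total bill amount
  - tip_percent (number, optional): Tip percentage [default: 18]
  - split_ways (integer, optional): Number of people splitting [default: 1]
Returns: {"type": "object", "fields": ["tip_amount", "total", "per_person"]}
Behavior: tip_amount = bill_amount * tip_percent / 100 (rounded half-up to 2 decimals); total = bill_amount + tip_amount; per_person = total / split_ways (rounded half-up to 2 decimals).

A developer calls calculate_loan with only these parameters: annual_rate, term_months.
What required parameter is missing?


Required parameters: principal, annual_rate, term_months
Provided: annual_rate, term_months
Missing: principal
principal


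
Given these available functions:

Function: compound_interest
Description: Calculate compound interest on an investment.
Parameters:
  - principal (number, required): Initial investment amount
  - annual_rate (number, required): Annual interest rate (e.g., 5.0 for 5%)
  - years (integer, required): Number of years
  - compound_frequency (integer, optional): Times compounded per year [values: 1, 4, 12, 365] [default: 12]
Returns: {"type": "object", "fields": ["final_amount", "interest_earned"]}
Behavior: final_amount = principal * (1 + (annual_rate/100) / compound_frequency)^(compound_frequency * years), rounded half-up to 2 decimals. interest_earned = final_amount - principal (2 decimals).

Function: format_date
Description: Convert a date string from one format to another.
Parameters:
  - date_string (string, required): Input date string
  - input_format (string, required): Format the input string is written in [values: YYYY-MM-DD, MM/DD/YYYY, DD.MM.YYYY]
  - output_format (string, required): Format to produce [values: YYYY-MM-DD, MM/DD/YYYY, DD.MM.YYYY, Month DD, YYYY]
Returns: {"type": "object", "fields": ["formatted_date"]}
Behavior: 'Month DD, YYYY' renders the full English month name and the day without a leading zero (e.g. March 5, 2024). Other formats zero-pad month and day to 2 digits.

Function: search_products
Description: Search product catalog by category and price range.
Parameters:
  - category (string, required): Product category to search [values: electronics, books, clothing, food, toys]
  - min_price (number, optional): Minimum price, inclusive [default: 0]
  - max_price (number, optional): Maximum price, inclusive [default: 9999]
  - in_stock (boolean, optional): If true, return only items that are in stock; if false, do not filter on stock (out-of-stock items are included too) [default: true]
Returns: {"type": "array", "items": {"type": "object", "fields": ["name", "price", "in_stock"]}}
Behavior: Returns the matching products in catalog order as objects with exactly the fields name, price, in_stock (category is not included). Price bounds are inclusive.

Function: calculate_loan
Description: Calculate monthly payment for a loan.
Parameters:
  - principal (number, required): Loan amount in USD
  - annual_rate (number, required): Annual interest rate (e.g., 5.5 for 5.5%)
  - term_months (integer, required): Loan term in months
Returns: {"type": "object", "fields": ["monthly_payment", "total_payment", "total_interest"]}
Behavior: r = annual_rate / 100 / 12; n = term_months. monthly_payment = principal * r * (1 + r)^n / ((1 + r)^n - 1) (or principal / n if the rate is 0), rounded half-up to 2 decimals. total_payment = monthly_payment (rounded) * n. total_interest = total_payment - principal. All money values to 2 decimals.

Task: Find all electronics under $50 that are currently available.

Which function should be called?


The task needs a function whose description is: Search product catalog by category and price range.
search_products


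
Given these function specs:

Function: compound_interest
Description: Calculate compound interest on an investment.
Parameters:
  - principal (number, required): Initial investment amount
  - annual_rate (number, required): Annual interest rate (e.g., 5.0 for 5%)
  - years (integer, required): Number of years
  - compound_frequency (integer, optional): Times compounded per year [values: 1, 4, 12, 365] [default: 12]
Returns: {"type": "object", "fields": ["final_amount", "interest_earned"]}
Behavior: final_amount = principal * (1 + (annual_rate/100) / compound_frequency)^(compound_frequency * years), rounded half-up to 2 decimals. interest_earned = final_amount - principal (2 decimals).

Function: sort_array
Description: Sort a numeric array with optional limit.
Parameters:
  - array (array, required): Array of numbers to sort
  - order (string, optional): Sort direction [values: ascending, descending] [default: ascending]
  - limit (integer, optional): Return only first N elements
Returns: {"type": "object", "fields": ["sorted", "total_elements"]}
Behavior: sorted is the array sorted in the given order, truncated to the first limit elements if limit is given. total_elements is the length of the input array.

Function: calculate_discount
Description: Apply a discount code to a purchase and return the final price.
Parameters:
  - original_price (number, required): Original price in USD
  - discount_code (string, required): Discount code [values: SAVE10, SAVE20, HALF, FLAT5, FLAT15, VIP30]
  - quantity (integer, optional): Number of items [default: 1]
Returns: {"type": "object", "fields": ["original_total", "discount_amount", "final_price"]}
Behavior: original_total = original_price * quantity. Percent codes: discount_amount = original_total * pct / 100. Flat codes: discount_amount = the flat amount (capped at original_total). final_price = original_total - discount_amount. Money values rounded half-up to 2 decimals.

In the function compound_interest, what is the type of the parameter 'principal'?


The compound_interest spec declares:
  - principal (number, required): Initial investment amount
Type:
number


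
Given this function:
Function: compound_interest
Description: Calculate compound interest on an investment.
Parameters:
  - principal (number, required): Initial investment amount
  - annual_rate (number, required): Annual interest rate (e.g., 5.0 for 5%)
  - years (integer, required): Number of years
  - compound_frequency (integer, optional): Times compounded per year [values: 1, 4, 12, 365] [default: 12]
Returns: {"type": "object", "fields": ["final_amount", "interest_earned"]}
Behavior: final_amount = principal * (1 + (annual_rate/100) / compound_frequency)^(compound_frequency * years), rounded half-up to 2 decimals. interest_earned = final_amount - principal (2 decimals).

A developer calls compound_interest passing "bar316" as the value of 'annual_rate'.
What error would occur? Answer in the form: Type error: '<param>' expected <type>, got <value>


Spec: 'annual_rate' is declared as number; "bar316" is a string.
Type error: 'annual_rate' expected number, got "bar316"


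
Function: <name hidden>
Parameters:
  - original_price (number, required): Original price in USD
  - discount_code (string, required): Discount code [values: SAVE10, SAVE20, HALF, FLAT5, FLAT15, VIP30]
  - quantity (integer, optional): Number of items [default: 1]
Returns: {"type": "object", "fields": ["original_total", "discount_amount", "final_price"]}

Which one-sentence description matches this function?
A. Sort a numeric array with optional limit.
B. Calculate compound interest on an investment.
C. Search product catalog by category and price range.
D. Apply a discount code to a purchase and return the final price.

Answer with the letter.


Parameters original_price, discount_code, quantity and return ["original_total", "discount_amount", "final_price"] fit: Apply a discount code to a purchase and return the final price.
D


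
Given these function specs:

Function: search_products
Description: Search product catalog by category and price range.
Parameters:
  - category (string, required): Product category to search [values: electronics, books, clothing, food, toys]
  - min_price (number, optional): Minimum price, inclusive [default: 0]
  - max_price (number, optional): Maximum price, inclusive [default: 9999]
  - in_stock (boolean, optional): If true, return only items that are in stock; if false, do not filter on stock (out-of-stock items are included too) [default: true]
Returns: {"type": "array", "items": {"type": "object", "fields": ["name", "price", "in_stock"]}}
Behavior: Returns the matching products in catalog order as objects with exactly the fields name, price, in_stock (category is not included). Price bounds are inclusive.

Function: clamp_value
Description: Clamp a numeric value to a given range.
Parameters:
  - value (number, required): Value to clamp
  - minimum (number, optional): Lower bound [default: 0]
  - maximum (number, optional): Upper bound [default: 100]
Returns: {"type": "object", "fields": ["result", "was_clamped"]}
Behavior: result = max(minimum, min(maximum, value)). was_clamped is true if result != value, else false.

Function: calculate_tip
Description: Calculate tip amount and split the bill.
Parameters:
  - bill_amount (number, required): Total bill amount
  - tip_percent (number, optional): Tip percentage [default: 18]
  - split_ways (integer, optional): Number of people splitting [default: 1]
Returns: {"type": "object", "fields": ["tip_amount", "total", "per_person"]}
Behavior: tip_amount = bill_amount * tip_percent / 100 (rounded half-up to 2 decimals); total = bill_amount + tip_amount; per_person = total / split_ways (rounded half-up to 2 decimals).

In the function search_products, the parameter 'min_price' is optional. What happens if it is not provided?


The search_products spec declares:
  - min_price (number, optional): Minimum price, inclusive [default: 0]
It defaults to 0


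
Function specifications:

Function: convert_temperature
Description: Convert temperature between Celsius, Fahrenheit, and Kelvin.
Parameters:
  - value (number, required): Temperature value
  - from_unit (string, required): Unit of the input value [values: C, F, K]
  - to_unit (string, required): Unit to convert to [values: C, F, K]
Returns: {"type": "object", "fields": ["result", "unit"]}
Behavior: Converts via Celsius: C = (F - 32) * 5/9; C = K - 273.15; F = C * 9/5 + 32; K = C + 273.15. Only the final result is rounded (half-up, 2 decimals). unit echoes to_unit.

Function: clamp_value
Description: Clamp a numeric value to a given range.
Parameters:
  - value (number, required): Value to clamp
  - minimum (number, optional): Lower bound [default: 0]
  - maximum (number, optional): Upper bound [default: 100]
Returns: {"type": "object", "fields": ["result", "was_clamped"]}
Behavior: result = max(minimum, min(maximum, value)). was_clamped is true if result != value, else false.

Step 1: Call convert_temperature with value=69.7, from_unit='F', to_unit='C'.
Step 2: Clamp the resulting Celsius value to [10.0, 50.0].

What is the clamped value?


Step 1: convert_temperature(value=69.7, from_unit=F, to_unit=C)
  To C: (69.7 - 32) * 5/9 = 20.944444
  Target is C: 20.944444
  Round to 2 decimals: 20.94
  -> result = 20.94 C
Step 2: clamp_value(value=20.94, minimum=10.0, maximum=50.0)
  result = max(10.0, min(50.0, 20.94)) = max(10.0, 20.94) = 20.94
  was_clamped = (20.94 != 20.94) = false
  -> result = 20.94
20.94


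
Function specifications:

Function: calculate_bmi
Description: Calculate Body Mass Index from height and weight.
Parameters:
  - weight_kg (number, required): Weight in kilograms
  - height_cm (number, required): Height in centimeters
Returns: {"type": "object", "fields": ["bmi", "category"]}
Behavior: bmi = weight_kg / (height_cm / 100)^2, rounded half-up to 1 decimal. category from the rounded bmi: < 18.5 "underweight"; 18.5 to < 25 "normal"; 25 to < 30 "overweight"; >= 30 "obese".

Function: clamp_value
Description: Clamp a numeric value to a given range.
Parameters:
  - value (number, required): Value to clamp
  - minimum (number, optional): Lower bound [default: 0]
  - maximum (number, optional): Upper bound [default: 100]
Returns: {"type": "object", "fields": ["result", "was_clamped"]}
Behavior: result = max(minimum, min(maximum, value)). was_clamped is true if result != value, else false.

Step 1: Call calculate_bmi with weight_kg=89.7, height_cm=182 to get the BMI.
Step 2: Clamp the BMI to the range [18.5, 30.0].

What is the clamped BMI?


Step 1: calculate_bmi(weight_kg=89.7, height_cm=182)
  height_m = 182 / 100 = 1.82
  bmi = 89.7 / 1.82^2 = 89.7 / 3.3124 = 27.080063 -> 27.1
  25 <= 27.1 < 30 -> overweight
  -> bmi = 27.1
Step 2: clamp_value(value=27.1, minimum=18.5, maximum=30.0)
  result = max(18.5, min(30.0, 27.1)) = max(18.5, 27.1) = 27.1
  was_clamped = (27.1 != 27.1) = false
  -> result = 27.1
27.1


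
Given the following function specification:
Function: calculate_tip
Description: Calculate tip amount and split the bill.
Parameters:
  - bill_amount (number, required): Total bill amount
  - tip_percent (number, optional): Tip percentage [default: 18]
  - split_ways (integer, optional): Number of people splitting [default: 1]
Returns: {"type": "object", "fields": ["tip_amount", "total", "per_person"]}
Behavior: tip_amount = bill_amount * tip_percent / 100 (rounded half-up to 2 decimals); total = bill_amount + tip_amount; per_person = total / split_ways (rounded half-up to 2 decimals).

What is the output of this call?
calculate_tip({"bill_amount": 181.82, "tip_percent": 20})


Defaults applied: split_ways=1
tip_amount = 181.82 * 20/100 = 36.364 -> 36.36
total = 181.82 + 36.36 = 218.18
per_person = 218.18 / 1 = 218.18 -> 218.18
Output:
{"tip_amount": 36.36, "total": 218.18, "per_person": 218.18}


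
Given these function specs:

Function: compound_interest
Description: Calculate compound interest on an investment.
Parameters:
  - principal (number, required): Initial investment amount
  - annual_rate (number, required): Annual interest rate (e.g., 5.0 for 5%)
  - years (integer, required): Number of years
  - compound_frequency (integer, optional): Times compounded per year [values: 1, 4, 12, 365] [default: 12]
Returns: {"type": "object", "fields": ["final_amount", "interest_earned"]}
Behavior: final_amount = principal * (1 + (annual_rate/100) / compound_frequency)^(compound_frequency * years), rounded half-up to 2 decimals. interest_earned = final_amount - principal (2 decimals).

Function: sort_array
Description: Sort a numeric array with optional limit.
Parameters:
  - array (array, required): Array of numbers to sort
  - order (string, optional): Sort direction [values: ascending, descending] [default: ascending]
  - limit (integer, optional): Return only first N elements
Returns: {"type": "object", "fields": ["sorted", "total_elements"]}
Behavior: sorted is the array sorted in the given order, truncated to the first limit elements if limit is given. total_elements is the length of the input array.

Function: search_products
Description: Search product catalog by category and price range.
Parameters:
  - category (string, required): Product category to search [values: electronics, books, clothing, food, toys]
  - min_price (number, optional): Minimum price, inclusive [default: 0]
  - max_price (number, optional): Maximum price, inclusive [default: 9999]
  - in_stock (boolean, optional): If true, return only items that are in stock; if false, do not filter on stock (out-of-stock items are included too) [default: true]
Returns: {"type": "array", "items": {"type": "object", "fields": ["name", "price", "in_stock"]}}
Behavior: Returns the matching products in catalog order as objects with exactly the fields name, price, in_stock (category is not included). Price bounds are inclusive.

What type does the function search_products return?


The search_products spec declares Returns: {"type": "array", "items": {"type": "object", "fields": ["name", "price", "in_stock"]}}
Type:
array


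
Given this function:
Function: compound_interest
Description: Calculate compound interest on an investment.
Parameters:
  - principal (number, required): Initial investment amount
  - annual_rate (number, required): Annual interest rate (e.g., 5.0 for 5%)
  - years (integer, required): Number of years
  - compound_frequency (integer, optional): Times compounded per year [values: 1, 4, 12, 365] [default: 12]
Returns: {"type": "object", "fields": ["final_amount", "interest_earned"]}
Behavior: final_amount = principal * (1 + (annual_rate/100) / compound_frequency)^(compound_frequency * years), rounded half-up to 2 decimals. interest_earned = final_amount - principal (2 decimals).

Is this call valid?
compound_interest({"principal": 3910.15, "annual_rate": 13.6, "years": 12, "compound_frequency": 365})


Checking all required parameters present and types match... All valid.
Valid


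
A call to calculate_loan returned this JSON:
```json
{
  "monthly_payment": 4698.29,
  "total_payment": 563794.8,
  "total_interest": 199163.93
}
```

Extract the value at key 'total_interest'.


199163.93
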